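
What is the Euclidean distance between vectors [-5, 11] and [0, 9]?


d = sqrt(sum of squared differences). (-5-0)^2=25, (11-9)^2=4. Sum = 29.

sqrt(29)


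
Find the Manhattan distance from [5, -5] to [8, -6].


d = sum of absolute differences: |5-8|=3 + |-5--6|=1 = 4.

4


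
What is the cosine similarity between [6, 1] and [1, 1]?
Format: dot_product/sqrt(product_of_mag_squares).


dot = 7. |a|^2 = 37, |b|^2 = 2. cos = 7/sqrt(74).

7/sqrt(74)


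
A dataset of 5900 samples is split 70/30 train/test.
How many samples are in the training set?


Test set = 5900 * 30% = 1770. Training set = 5900 - 1770 = 4130.

4130


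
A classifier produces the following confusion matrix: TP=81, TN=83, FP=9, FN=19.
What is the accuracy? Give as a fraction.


Accuracy = (TP + TN) / (TP + TN + FP + FN) = (81 + 83) / 192 = 41/48.

41/48


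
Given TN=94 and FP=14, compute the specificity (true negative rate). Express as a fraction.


Specificity = TN / (TN + FP) = 94 / 108 = 47/54.

47/54


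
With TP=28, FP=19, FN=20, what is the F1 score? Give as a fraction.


Precision = 28/47 = 28/47. Recall = 28/48 = 7/12. F1 = 2*P*R/(P+R) = 56/95.

56/95


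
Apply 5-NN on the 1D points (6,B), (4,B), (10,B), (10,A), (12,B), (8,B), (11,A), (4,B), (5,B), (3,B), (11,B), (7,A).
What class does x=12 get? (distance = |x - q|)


Distances: |6-12|=6, |4-12|=8, |10-12|=2, |10-12|=2, |12-12|=0, |8-12|=4, |11-12|=1, |4-12|=8, |5-12|=7, |3-12|=9, |11-12|=1, |7-12|=5. 5 nearest: (12,B), (11,A), (11,B), (10,A), (10,B). Counts: {'B': 3, 'A': 2}. Majority class: B.

B


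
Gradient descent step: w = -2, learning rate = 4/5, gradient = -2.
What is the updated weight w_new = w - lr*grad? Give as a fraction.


w_new = -2 - 4/5 * -2 = -2 - -8/5 = -2/5.

-2/5


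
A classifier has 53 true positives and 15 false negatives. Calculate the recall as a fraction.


Recall = TP / (TP + FN) = 53 / 68 = 53/68.

53/68


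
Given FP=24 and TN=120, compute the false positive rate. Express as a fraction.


FPR = FP / (FP + TN) = 24 / 144 = 1/6.

1/6


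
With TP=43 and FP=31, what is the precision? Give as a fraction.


Precision = TP / (TP + FP) = 43 / 74 = 43/74.

43/74


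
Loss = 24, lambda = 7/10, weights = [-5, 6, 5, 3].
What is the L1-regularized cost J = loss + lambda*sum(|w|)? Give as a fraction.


L1 norm = sum(|w|) = 19. J = 24 + 7/10 * 19 = 373/10.

373/10


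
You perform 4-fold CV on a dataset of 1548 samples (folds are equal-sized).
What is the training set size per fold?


Each validation fold has 1548/4 = 387 samples. Training set = 1548 - 387 = 1161.

1161


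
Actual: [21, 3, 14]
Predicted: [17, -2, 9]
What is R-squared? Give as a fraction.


Mean(y) = 38/3. SS_res = 66. SS_tot = 494/3. R^2 = 1 - 66/(494/3) = 148/247.

148/247


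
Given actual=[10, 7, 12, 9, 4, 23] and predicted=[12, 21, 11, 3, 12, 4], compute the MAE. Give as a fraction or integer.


MAE = (1/6) * (|10-12|=2 + |7-21|=14 + |12-11|=1 + |9-3|=6 + |4-12|=8 + |23-4|=19). Sum = 50. MAE = 25/3.

25/3


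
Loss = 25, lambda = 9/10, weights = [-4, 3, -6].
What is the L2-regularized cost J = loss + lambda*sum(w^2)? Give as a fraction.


L2 sq norm = sum(w^2) = 61. J = 25 + 9/10 * 61 = 799/10.

799/10


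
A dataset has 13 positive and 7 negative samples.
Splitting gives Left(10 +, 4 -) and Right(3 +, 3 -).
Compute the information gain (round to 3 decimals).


H(parent) = 0.9341. H(left) = 0.8631, H(right) = 1.0000. Weighted = (14/20)*0.8631 + (6/20)*1.0000 = 0.9042. IG = 0.9341 - 0.9042 = 0.0299, which rounds to 0.030.

0.030


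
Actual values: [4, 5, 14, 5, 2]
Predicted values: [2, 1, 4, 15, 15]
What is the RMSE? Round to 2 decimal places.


MSE = 77.8000. RMSE = sqrt(77.8000) = 8.82.

8.82


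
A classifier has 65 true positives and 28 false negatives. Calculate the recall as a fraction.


Recall = TP / (TP + FN) = 65 / 93 = 65/93.

65/93


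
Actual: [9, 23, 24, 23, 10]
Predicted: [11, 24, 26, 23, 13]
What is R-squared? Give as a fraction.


Mean(y) = 89/5. SS_res = 18. SS_tot = 1154/5. R^2 = 1 - 18/(1154/5) = 532/577.

532/577


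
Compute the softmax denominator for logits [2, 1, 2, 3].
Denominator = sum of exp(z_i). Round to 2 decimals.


Denom = e^2=7.3891 + e^1=2.7183 + e^2=7.3891 + e^3=20.0855. Sum = 37.5820, which rounds to 37.58.

37.58


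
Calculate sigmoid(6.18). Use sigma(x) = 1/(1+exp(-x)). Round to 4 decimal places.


sigma(6.18) = 1/(1+e^(-6.18)) = 1/(1+0.002070) = 1/1.002070 = 0.9979.

0.9979


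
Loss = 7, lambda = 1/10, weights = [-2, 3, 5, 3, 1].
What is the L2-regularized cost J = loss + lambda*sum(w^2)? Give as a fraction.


L2 sq norm = sum(w^2) = 48. J = 7 + 1/10 * 48 = 59/5.

59/5


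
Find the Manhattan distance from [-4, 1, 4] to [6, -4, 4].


d = sum of absolute differences: |-4-6|=10 + |1--4|=5 + |4-4|=0 = 15.

15


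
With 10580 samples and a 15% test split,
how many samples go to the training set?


Test set = 10580 * 15% = 1587. Training set = 10580 - 1587 = 8993.

8993


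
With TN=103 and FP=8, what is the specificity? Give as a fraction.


Specificity = TN / (TN + FP) = 103 / 111 = 103/111.

103/111


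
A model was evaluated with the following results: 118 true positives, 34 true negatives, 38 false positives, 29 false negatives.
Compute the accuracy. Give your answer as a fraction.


Accuracy = (TP + TN) / (TP + TN + FP + FN) = (118 + 34) / 219 = 152/219.

152/219


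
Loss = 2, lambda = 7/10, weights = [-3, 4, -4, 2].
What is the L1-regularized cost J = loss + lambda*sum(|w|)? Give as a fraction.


L1 norm = sum(|w|) = 13. J = 2 + 7/10 * 13 = 111/10.

111/10


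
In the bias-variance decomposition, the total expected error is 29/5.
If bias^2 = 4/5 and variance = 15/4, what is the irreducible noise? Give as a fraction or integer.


Total error = bias^2 + variance + irreducible noise. So irreducible noise = 29/5 - 4/5 - 15/4 = 5/4.

5/4


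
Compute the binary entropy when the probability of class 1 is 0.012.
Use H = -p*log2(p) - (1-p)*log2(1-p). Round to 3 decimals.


H = -0.012*log2(0.012) - 0.988*log2(0.988) = 0.094.

0.094


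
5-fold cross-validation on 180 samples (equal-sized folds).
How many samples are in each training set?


Each validation fold has 180/5 = 36 samples. Training set = 180 - 36 = 144.

144


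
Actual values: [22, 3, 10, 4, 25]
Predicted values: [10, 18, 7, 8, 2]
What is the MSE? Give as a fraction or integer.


MSE = (1/5) * ((22-10)^2=144 + (3-18)^2=225 + (10-7)^2=9 + (4-8)^2=16 + (25-2)^2=529). Sum = 923. MSE = 923/5.

923/5


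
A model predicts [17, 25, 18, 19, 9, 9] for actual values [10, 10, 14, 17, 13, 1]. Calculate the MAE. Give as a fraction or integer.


MAE = (1/6) * (|10-17|=7 + |10-25|=15 + |14-18|=4 + |17-19|=2 + |13-9|=4 + |1-9|=8). Sum = 40. MAE = 20/3.

20/3


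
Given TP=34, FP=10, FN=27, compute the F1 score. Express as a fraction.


Precision = 34/44 = 17/22. Recall = 34/61 = 34/61. F1 = 2*P*R/(P+R) = 68/105.

68/105


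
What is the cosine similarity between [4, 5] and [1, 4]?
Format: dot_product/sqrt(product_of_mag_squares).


dot = 24. |a|^2 = 41, |b|^2 = 17. cos = 24/sqrt(697).

24/sqrt(697)


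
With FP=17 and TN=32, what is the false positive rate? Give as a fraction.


FPR = FP / (FP + TN) = 17 / 49 = 17/49.

17/49


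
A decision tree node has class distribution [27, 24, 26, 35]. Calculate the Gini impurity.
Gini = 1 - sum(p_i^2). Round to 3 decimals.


Total = 112. Proportions: 27/112, 24/112, 26/112, 35/112. sum(p_i^2) = 0.2556. Gini = 1 - 0.2556 = 0.7444, which rounds to 0.744.

0.744


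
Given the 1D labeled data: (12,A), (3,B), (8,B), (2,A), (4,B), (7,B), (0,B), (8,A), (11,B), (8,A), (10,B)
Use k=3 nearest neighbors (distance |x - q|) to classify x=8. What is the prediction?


Distances: |12-8|=4, |3-8|=5, |8-8|=0, |2-8|=6, |4-8|=4, |7-8|=1, |0-8|=8, |8-8|=0, |11-8|=3, |8-8|=0, |10-8|=2. 3 nearest: (8,A), (8,A), (8,B). Counts: {'A': 2, 'B': 1}. Majority class: A.

A


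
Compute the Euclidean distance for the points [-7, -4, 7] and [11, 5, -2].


d = sqrt(sum of squared differences). (-7-11)^2=324, (-4-5)^2=81, (7--2)^2=81. Sum = 486.

sqrt(486)


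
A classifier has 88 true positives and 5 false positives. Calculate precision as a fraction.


Precision = TP / (TP + FP) = 88 / 93 = 88/93.

88/93


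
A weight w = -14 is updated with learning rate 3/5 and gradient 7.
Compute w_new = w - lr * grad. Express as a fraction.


w_new = -14 - 3/5 * 7 = -14 - 21/5 = -91/5.

-91/5


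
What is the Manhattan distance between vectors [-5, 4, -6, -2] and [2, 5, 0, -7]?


d = sum of absolute differences: |-5-2|=7 + |4-5|=1 + |-6-0|=6 + |-2--7|=5 = 19.

19


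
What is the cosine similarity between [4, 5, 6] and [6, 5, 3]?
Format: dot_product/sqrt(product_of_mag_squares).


dot = 67. |a|^2 = 77, |b|^2 = 70. cos = 67/sqrt(5390).

67/sqrt(5390)


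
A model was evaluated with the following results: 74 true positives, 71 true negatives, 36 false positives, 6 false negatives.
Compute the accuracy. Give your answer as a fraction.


Accuracy = (TP + TN) / (TP + TN + FP + FN) = (74 + 71) / 187 = 145/187.

145/187


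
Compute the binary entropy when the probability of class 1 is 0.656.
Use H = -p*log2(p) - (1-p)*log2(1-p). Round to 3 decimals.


H = -0.656*log2(0.656) - 0.344*log2(0.344) = 0.929.

0.929


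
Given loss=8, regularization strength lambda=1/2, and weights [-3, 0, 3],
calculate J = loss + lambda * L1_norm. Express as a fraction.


L1 norm = sum(|w|) = 6. J = 8 + 1/2 * 6 = 11.

11


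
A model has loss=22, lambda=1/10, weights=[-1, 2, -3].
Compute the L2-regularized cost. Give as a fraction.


L2 sq norm = sum(w^2) = 14. J = 22 + 1/10 * 14 = 117/5.

117/5


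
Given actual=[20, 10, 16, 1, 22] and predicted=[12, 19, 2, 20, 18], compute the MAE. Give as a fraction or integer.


MAE = (1/5) * (|20-12|=8 + |10-19|=9 + |16-2|=14 + |1-20|=19 + |22-18|=4). Sum = 54. MAE = 54/5.

54/5


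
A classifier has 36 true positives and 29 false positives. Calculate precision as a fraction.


Precision = TP / (TP + FP) = 36 / 65 = 36/65.

36/65


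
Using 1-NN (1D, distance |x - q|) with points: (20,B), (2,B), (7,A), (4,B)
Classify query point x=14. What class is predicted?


Distances: |20-14|=6, |2-14|=12, |7-14|=7, |4-14|=10. 1 nearest: (20,B). Counts: {'B': 1}. Majority class: B.

B


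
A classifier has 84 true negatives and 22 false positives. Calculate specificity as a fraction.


Specificity = TN / (TN + FP) = 84 / 106 = 42/53.

42/53


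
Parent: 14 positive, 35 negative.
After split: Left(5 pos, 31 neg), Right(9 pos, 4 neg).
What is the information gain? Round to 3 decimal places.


H(parent) = 0.8631. H(left) = 0.5813, H(right) = 0.8905. Weighted = (36/49)*0.5813 + (13/49)*0.8905 = 0.6633. IG = 0.8631 - 0.6633 = 0.1998, which rounds to 0.200.

0.200


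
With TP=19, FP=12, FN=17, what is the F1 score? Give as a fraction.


Precision = 19/31 = 19/31. Recall = 19/36 = 19/36. F1 = 2*P*R/(P+R) = 38/67.

38/67


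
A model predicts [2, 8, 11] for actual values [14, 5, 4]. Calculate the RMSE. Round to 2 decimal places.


MSE = 67.3333. RMSE = sqrt(67.3333) = 8.21.

8.21


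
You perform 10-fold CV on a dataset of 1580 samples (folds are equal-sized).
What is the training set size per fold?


Each validation fold has 1580/10 = 158 samples. Training set = 1580 - 158 = 1422.

1422


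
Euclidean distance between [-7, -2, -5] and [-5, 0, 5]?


d = sqrt(sum of squared differences). (-7--5)^2=4, (-2-0)^2=4, (-5-5)^2=100. Sum = 108.

sqrt(108)


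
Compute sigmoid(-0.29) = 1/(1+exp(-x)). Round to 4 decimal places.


sigma(-0.29) = 1/(1+e^(0.29)) = 1/(1+1.336427) = 1/2.336427 = 0.4280.

0.4280


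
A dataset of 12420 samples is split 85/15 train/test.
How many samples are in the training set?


Test set = 12420 * 15% = 1863. Training set = 12420 - 1863 = 10557.

10557


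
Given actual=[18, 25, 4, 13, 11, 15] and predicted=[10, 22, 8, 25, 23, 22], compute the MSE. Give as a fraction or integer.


MSE = (1/6) * ((18-10)^2=64 + (25-22)^2=9 + (4-8)^2=16 + (13-25)^2=144 + (11-23)^2=144 + (15-22)^2=49). Sum = 426. MSE = 71.

71


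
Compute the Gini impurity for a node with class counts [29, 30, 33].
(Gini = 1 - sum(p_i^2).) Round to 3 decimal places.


Total = 92. Proportions: 29/92, 30/92, 33/92. sum(p_i^2) = 0.3344. Gini = 1 - 0.3344 = 0.6656, which rounds to 0.666.

0.666


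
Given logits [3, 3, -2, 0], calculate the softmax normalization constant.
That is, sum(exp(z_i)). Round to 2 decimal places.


Denom = e^3=20.0855 + e^3=20.0855 + e^-2=0.1353 + e^0=1.0000. Sum = 41.3063, which rounds to 41.31.

41.31


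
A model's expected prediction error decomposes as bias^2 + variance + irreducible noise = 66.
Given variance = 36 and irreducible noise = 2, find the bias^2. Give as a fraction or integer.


Total error = bias^2 + variance + irreducible noise. So bias^2 = 66 - 36 - 2 = 28.

28


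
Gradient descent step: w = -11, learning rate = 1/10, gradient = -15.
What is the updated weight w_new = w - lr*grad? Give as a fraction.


w_new = -11 - 1/10 * -15 = -11 - -3/2 = -19/2.

-19/2


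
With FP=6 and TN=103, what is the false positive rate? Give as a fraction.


FPR = FP / (FP + TN) = 6 / 109 = 6/109.

6/109


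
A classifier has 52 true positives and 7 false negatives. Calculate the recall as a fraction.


Recall = TP / (TP + FN) = 52 / 59 = 52/59.

52/59


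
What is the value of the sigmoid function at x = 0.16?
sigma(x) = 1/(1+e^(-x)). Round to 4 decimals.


sigma(0.16) = 1/(1+e^(-0.16)) = 1/(1+0.852144) = 1/1.852144 = 0.5399.

0.5399


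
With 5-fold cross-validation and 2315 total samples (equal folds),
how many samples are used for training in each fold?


Each validation fold has 2315/5 = 463 samples. Training set = 2315 - 463 = 1852.

1852


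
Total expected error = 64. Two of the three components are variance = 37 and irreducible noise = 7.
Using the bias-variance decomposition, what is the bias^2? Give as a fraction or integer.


Total error = bias^2 + variance + irreducible noise. So bias^2 = 64 - 37 - 7 = 20.

20


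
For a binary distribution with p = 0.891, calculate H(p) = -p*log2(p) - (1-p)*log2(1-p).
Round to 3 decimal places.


H = -0.891*log2(0.891) - 0.109*log2(0.109) = 0.497.

0.497


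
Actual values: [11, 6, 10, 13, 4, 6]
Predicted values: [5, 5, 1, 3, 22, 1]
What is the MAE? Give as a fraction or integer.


MAE = (1/6) * (|11-5|=6 + |6-5|=1 + |10-1|=9 + |13-3|=10 + |4-22|=18 + |6-1|=5). Sum = 49. MAE = 49/6.

49/6


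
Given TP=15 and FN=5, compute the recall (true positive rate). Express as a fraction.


Recall = TP / (TP + FN) = 15 / 20 = 3/4.

3/4


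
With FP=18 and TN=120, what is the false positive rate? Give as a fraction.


FPR = FP / (FP + TN) = 18 / 138 = 3/23.

3/23


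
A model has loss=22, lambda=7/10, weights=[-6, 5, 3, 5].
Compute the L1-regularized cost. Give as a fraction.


L1 norm = sum(|w|) = 19. J = 22 + 7/10 * 19 = 353/10.

353/10


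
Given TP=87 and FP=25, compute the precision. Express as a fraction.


Precision = TP / (TP + FP) = 87 / 112 = 87/112.

87/112


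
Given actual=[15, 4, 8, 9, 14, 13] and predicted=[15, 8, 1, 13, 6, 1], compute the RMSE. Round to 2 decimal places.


MSE = 48.1667. RMSE = sqrt(48.1667) = 6.94.

6.94


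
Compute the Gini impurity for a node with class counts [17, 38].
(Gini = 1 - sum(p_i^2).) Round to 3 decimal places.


Total = 55. Proportions: 17/55, 38/55. sum(p_i^2) = 0.5729. Gini = 1 - 0.5729 = 0.4271, which rounds to 0.427.

0.427


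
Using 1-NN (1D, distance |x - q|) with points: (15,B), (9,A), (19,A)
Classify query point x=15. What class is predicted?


Distances: |15-15|=0, |9-15|=6, |19-15|=4. 1 nearest: (15,B). Counts: {'B': 1}. Majority class: B.

B


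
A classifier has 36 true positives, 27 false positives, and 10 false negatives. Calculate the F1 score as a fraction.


Precision = 36/63 = 4/7. Recall = 36/46 = 18/23. F1 = 2*P*R/(P+R) = 72/109.

72/109


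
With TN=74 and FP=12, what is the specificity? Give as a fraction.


Specificity = TN / (TN + FP) = 74 / 86 = 37/43.

37/43


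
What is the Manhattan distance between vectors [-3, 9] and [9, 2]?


d = sum of absolute differences: |-3-9|=12 + |9-2|=7 = 19.

19


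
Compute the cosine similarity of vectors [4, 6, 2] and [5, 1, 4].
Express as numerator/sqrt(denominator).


dot = 34. |a|^2 = 56, |b|^2 = 42. cos = 34/sqrt(2352).

34/sqrt(2352)


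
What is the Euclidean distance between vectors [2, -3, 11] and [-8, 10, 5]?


d = sqrt(sum of squared differences). (2--8)^2=100, (-3-10)^2=169, (11-5)^2=36. Sum = 305.

sqrt(305)


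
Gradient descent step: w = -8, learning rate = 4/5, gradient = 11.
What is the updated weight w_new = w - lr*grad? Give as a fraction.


w_new = -8 - 4/5 * 11 = -8 - 44/5 = -84/5.

-84/5


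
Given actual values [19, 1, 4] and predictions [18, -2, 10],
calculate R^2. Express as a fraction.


Mean(y) = 8. SS_res = 46. SS_tot = 186. R^2 = 1 - 46/(186) = 70/93.

70/93


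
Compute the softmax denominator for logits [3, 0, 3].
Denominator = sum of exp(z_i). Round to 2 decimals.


Denom = e^3=20.0855 + e^0=1.0000 + e^3=20.0855. Sum = 41.1710, which rounds to 41.17.

41.17


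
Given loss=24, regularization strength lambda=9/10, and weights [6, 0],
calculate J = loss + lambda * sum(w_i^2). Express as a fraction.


L2 sq norm = sum(w^2) = 36. J = 24 + 9/10 * 36 = 282/5.

282/5


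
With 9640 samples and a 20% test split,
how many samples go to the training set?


Test set = 9640 * 20% = 1928. Training set = 9640 - 1928 = 7712.

7712


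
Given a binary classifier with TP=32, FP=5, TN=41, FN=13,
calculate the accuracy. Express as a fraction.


Accuracy = (TP + TN) / (TP + TN + FP + FN) = (32 + 41) / 91 = 73/91.

73/91


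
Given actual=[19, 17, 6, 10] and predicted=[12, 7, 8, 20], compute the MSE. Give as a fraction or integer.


MSE = (1/4) * ((19-12)^2=49 + (17-7)^2=100 + (6-8)^2=4 + (10-20)^2=100). Sum = 253. MSE = 253/4.

253/4


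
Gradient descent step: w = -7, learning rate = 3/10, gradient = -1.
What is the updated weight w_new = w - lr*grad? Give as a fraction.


w_new = -7 - 3/10 * -1 = -7 - -3/10 = -67/10.

-67/10


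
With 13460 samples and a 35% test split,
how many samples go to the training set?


Test set = 13460 * 35% = 4711. Training set = 13460 - 4711 = 8749.

8749


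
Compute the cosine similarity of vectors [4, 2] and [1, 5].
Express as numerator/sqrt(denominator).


dot = 14. |a|^2 = 20, |b|^2 = 26. cos = 14/sqrt(520).

14/sqrt(520)


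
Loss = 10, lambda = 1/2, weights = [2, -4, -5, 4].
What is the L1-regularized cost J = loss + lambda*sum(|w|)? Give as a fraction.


L1 norm = sum(|w|) = 15. J = 10 + 1/2 * 15 = 35/2.

35/2


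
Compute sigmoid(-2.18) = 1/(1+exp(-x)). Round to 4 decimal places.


sigma(-2.18) = 1/(1+e^(2.18)) = 1/(1+8.846306) = 1/9.846306 = 0.1016.

0.1016


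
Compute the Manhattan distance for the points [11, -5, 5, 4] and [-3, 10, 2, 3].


d = sum of absolute differences: |11--3|=14 + |-5-10|=15 + |5-2|=3 + |4-3|=1 = 33.

33


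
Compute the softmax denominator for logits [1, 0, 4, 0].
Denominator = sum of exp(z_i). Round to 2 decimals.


Denom = e^1=2.7183 + e^0=1.0000 + e^4=54.5982 + e^0=1.0000. Sum = 59.3165, which rounds to 59.32.

59.32


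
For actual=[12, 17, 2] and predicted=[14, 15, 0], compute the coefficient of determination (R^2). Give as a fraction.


Mean(y) = 31/3. SS_res = 12. SS_tot = 350/3. R^2 = 1 - 12/(350/3) = 157/175.

157/175


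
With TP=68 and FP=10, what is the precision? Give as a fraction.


Precision = TP / (TP + FP) = 68 / 78 = 34/39.

34/39


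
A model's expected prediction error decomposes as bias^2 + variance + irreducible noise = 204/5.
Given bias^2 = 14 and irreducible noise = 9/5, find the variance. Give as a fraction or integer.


Total error = bias^2 + variance + irreducible noise. So variance = 204/5 - 14 - 9/5 = 25.

25


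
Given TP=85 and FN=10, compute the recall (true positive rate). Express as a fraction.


Recall = TP / (TP + FN) = 85 / 95 = 17/19.

17/19


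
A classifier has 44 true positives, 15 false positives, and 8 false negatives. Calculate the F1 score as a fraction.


Precision = 44/59 = 44/59. Recall = 44/52 = 11/13. F1 = 2*P*R/(P+R) = 88/111.

88/111


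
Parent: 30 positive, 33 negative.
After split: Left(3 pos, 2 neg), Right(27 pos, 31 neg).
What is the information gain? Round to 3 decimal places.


H(parent) = 0.9984. H(left) = 0.9710, H(right) = 0.9966. Weighted = (5/63)*0.9710 + (58/63)*0.9966 = 0.9946. IG = 0.9984 - 0.9946 = 0.0038, which rounds to 0.004.

0.004


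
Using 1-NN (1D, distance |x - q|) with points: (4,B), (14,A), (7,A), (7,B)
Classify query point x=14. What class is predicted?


Distances: |4-14|=10, |14-14|=0, |7-14|=7, |7-14|=7. 1 nearest: (14,A). Counts: {'A': 1}. Majority class: A.

A


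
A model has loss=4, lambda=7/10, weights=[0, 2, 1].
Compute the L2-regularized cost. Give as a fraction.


L2 sq norm = sum(w^2) = 5. J = 4 + 7/10 * 5 = 15/2.

15/2


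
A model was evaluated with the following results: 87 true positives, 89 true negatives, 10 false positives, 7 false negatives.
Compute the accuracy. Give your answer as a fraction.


Accuracy = (TP + TN) / (TP + TN + FP + FN) = (87 + 89) / 193 = 176/193.

176/193


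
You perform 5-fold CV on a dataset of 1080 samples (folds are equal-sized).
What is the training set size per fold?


Each validation fold has 1080/5 = 216 samples. Training set = 1080 - 216 = 864.

864


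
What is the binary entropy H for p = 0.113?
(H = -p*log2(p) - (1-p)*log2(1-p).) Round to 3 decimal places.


H = -0.113*log2(0.113) - 0.887*log2(0.887) = 0.509.

0.509


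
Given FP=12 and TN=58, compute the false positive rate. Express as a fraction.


FPR = FP / (FP + TN) = 12 / 70 = 6/35.

6/35


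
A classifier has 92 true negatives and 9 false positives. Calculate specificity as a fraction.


Specificity = TN / (TN + FP) = 92 / 101 = 92/101.

92/101


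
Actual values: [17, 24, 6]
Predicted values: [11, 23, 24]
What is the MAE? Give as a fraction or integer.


MAE = (1/3) * (|17-11|=6 + |24-23|=1 + |6-24|=18). Sum = 25. MAE = 25/3.

25/3


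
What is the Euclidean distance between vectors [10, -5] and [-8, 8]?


d = sqrt(sum of squared differences). (10--8)^2=324, (-5-8)^2=169. Sum = 493.

sqrt(493)


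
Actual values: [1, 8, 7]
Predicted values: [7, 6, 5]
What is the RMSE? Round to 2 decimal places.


MSE = 14.6667. RMSE = sqrt(14.6667) = 3.83.

3.83


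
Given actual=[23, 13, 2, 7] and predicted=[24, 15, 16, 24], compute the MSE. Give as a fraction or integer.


MSE = (1/4) * ((23-24)^2=1 + (13-15)^2=4 + (2-16)^2=196 + (7-24)^2=289). Sum = 490. MSE = 245/2.

245/2


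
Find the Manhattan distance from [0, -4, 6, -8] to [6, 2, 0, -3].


d = sum of absolute differences: |0-6|=6 + |-4-2|=6 + |6-0|=6 + |-8--3|=5 = 23.

23


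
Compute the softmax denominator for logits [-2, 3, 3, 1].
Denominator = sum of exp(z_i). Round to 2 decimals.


Denom = e^-2=0.1353 + e^3=20.0855 + e^3=20.0855 + e^1=2.7183. Sum = 43.0246, which rounds to 43.02.

43.02


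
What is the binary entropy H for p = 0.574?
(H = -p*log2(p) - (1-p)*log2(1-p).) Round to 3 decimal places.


H = -0.574*log2(0.574) - 0.426*log2(0.426) = 0.984.

0.984


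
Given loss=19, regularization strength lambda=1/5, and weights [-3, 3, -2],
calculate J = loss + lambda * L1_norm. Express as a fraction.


L1 norm = sum(|w|) = 8. J = 19 + 1/5 * 8 = 103/5.

103/5


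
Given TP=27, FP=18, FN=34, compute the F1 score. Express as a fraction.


Precision = 27/45 = 3/5. Recall = 27/61 = 27/61. F1 = 2*P*R/(P+R) = 27/53.

27/53


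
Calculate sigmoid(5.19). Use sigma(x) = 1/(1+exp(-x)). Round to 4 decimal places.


sigma(5.19) = 1/(1+e^(-5.19)) = 1/(1+0.005572) = 1/1.005572 = 0.9945.

0.9945


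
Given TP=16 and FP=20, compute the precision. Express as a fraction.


Precision = TP / (TP + FP) = 16 / 36 = 4/9.

4/9


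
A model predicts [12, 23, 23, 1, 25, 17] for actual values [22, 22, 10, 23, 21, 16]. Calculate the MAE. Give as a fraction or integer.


MAE = (1/6) * (|22-12|=10 + |22-23|=1 + |10-23|=13 + |23-1|=22 + |21-25|=4 + |16-17|=1). Sum = 51. MAE = 17/2.

17/2


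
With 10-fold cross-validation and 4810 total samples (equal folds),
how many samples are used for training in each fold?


Each validation fold has 4810/10 = 481 samples. Training set = 4810 - 481 = 4329.

4329


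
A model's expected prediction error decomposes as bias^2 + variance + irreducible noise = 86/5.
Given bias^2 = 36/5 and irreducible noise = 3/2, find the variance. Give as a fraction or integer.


Total error = bias^2 + variance + irreducible noise. So variance = 86/5 - 36/5 - 3/2 = 17/2.

17/2


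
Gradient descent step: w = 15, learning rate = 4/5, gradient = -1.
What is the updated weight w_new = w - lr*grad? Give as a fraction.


w_new = 15 - 4/5 * -1 = 15 - -4/5 = 79/5.

79/5


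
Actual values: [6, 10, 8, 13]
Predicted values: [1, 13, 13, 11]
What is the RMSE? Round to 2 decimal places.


MSE = 15.7500. RMSE = sqrt(15.7500) = 3.97.

3.97


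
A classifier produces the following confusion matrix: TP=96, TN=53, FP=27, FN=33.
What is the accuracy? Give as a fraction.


Accuracy = (TP + TN) / (TP + TN + FP + FN) = (96 + 53) / 209 = 149/209.

149/209


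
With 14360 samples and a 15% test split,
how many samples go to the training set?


Test set = 14360 * 15% = 2154. Training set = 14360 - 2154 = 12206.

12206


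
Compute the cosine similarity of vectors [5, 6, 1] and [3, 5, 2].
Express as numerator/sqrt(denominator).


dot = 47. |a|^2 = 62, |b|^2 = 38. cos = 47/sqrt(2356).

47/sqrt(2356)


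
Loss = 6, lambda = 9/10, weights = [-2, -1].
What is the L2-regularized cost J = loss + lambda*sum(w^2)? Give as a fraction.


L2 sq norm = sum(w^2) = 5. J = 6 + 9/10 * 5 = 21/2.

21/2


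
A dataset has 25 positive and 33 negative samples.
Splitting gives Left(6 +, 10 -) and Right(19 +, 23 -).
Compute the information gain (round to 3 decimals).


H(parent) = 0.9862. H(left) = 0.9544, H(right) = 0.9934. Weighted = (16/58)*0.9544 + (42/58)*0.9934 = 0.9826. IG = 0.9862 - 0.9826 = 0.0036, which rounds to 0.004.

0.004


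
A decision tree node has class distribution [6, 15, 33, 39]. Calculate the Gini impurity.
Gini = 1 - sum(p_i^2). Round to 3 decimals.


Total = 93. Proportions: 6/93, 15/93, 33/93, 39/93. sum(p_i^2) = 0.3319. Gini = 1 - 0.3319 = 0.6681, which rounds to 0.668.

0.668


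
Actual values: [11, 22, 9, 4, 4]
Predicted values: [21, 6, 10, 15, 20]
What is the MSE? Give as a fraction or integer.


MSE = (1/5) * ((11-21)^2=100 + (22-6)^2=256 + (9-10)^2=1 + (4-15)^2=121 + (4-20)^2=256). Sum = 734. MSE = 734/5.

734/5


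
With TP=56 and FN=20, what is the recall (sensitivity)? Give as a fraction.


Recall = TP / (TP + FN) = 56 / 76 = 14/19.

14/19


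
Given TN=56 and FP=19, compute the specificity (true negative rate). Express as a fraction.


Specificity = TN / (TN + FP) = 56 / 75 = 56/75.

56/75


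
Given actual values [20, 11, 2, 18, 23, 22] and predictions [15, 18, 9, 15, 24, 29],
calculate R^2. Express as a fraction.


Mean(y) = 16. SS_res = 182. SS_tot = 326. R^2 = 1 - 182/(326) = 72/163.

72/163


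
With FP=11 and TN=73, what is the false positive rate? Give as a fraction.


FPR = FP / (FP + TN) = 11 / 84 = 11/84.

11/84


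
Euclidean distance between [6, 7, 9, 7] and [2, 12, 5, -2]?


d = sqrt(sum of squared differences). (6-2)^2=16, (7-12)^2=25, (9-5)^2=16, (7--2)^2=81. Sum = 138.

sqrt(138)


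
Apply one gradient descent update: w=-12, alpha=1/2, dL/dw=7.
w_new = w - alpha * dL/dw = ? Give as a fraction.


w_new = -12 - 1/2 * 7 = -12 - 7/2 = -31/2.

-31/2


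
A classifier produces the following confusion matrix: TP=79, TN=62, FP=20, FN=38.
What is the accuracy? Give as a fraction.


Accuracy = (TP + TN) / (TP + TN + FP + FN) = (79 + 62) / 199 = 141/199.

141/199


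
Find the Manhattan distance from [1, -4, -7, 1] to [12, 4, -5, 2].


d = sum of absolute differences: |1-12|=11 + |-4-4|=8 + |-7--5|=2 + |1-2|=1 = 22.

22


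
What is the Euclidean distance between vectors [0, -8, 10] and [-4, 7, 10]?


d = sqrt(sum of squared differences). (0--4)^2=16, (-8-7)^2=225, (10-10)^2=0. Sum = 241.

sqrt(241)


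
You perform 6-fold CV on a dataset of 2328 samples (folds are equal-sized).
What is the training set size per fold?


Each validation fold has 2328/6 = 388 samples. Training set = 2328 - 388 = 1940.

1940


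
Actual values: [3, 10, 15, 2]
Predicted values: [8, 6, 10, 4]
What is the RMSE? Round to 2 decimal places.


MSE = 17.5000. RMSE = sqrt(17.5000) = 4.18.

4.18


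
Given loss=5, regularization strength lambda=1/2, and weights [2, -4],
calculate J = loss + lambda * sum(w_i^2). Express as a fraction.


L2 sq norm = sum(w^2) = 20. J = 5 + 1/2 * 20 = 15.

15


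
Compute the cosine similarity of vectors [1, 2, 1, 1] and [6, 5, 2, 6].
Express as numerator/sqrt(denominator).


dot = 24. |a|^2 = 7, |b|^2 = 101. cos = 24/sqrt(707).

24/sqrt(707)


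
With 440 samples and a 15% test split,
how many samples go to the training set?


Test set = 440 * 15% = 66. Training set = 440 - 66 = 374.

374


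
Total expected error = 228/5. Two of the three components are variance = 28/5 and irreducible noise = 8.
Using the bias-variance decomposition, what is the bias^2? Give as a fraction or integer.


Total error = bias^2 + variance + irreducible noise. So bias^2 = 228/5 - 28/5 - 8 = 32.

32


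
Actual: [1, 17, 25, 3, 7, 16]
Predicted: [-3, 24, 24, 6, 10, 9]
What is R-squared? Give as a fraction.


Mean(y) = 23/2. SS_res = 133. SS_tot = 871/2. R^2 = 1 - 133/(871/2) = 605/871.

605/871


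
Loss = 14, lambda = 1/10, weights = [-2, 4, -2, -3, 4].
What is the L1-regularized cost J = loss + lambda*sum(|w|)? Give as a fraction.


L1 norm = sum(|w|) = 15. J = 14 + 1/10 * 15 = 31/2.

31/2


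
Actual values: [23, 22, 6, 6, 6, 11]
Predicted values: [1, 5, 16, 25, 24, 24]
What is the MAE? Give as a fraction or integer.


MAE = (1/6) * (|23-1|=22 + |22-5|=17 + |6-16|=10 + |6-25|=19 + |6-24|=18 + |11-24|=13). Sum = 99. MAE = 33/2.

33/2


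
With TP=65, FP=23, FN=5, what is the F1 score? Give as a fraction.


Precision = 65/88 = 65/88. Recall = 65/70 = 13/14. F1 = 2*P*R/(P+R) = 65/79.

65/79


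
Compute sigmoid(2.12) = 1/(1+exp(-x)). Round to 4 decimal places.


sigma(2.12) = 1/(1+e^(-2.12)) = 1/(1+0.120032) = 1/1.120032 = 0.8928.

0.8928


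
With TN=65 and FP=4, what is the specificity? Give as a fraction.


Specificity = TN / (TN + FP) = 65 / 69 = 65/69.

65/69


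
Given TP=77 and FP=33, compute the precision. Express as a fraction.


Precision = TP / (TP + FP) = 77 / 110 = 7/10.

7/10


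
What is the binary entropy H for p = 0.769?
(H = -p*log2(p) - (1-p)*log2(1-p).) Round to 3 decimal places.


H = -0.769*log2(0.769) - 0.231*log2(0.231) = 0.780.

0.780


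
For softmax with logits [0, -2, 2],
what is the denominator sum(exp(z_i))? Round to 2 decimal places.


Denom = e^0=1.0000 + e^-2=0.1353 + e^2=7.3891. Sum = 8.5244, which rounds to 8.52.

8.52


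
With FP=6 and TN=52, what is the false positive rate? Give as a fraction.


FPR = FP / (FP + TN) = 6 / 58 = 3/29.

3/29


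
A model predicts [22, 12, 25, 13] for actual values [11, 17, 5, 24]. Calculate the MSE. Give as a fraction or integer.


MSE = (1/4) * ((11-22)^2=121 + (17-12)^2=25 + (5-25)^2=400 + (24-13)^2=121). Sum = 667. MSE = 667/4.

667/4


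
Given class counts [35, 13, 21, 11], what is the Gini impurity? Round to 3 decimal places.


Total = 80. Proportions: 35/80, 13/80, 21/80, 11/80. sum(p_i^2) = 0.3056. Gini = 1 - 0.3056 = 0.6944, which rounds to 0.694.

0.694


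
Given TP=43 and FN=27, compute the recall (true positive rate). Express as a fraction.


Recall = TP / (TP + FN) = 43 / 70 = 43/70.

43/70


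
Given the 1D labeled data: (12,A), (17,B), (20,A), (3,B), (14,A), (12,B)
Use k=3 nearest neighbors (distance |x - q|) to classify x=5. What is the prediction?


Distances: |12-5|=7, |17-5|=12, |20-5|=15, |3-5|=2, |14-5|=9, |12-5|=7. 3 nearest: (3,B), (12,A), (12,B). Counts: {'B': 2, 'A': 1}. Majority class: B.

B


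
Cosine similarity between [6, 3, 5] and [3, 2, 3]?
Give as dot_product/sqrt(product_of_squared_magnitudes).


dot = 39. |a|^2 = 70, |b|^2 = 22. cos = 39/sqrt(1540).

39/sqrt(1540)


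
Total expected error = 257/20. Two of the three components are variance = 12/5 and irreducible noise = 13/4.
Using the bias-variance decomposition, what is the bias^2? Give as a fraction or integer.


Total error = bias^2 + variance + irreducible noise. So bias^2 = 257/20 - 12/5 - 13/4 = 36/5.

36/5


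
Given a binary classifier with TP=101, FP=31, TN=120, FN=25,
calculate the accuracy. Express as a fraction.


Accuracy = (TP + TN) / (TP + TN + FP + FN) = (101 + 120) / 277 = 221/277.

221/277


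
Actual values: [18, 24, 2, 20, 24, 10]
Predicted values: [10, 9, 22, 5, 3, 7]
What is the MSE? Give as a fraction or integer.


MSE = (1/6) * ((18-10)^2=64 + (24-9)^2=225 + (2-22)^2=400 + (20-5)^2=225 + (24-3)^2=441 + (10-7)^2=9). Sum = 1364. MSE = 682/3.

682/3


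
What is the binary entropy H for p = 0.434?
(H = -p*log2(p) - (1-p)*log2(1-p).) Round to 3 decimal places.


H = -0.434*log2(0.434) - 0.566*log2(0.566) = 0.987.

0.987


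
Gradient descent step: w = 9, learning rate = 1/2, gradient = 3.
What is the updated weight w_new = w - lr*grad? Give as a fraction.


w_new = 9 - 1/2 * 3 = 9 - 3/2 = 15/2.

15/2


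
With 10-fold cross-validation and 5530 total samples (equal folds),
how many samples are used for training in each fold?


Each validation fold has 5530/10 = 553 samples. Training set = 5530 - 553 = 4977.

4977


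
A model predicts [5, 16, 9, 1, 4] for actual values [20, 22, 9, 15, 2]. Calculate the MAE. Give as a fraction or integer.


MAE = (1/5) * (|20-5|=15 + |22-16|=6 + |9-9|=0 + |15-1|=14 + |2-4|=2). Sum = 37. MAE = 37/5.

37/5


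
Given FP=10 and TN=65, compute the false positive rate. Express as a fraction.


FPR = FP / (FP + TN) = 10 / 75 = 2/15.

2/15


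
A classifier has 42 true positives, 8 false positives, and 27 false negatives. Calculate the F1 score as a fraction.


Precision = 42/50 = 21/25. Recall = 42/69 = 14/23. F1 = 2*P*R/(P+R) = 12/17.

12/17


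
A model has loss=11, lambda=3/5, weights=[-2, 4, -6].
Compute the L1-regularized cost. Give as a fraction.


L1 norm = sum(|w|) = 12. J = 11 + 3/5 * 12 = 91/5.

91/5


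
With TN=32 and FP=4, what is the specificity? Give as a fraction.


Specificity = TN / (TN + FP) = 32 / 36 = 8/9.

8/9


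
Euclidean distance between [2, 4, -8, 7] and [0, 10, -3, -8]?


d = sqrt(sum of squared differences). (2-0)^2=4, (4-10)^2=36, (-8--3)^2=25, (7--8)^2=225. Sum = 290.

sqrt(290)


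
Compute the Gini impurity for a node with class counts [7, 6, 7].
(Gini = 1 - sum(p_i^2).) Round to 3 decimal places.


Total = 20. Proportions: 7/20, 6/20, 7/20. sum(p_i^2) = 0.3350. Gini = 1 - 0.3350 = 0.6650, which rounds to 0.665.

0.665


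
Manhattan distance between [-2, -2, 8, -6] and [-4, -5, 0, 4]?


d = sum of absolute differences: |-2--4|=2 + |-2--5|=3 + |8-0|=8 + |-6-4|=10 = 23.

23


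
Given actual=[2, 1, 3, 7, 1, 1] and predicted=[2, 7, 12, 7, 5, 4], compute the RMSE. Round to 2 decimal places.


MSE = 23.6667. RMSE = sqrt(23.6667) = 4.86.

4.86


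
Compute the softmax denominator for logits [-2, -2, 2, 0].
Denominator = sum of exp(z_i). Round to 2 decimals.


Denom = e^-2=0.1353 + e^-2=0.1353 + e^2=7.3891 + e^0=1.0000. Sum = 8.6597, which rounds to 8.66.

8.66


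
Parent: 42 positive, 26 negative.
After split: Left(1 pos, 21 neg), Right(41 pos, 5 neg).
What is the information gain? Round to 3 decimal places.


H(parent) = 0.9597. H(left) = 0.2668, H(right) = 0.4960. Weighted = (22/68)*0.2668 + (46/68)*0.4960 = 0.4218. IG = 0.9597 - 0.4218 = 0.5379, which rounds to 0.538.

0.538


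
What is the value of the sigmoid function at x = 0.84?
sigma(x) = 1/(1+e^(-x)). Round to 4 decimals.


sigma(0.84) = 1/(1+e^(-0.84)) = 1/(1+0.431711) = 1/1.431711 = 0.6985.

0.6985


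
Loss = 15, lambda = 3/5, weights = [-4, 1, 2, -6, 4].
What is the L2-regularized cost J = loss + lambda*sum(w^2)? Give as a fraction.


L2 sq norm = sum(w^2) = 73. J = 15 + 3/5 * 73 = 294/5.

294/5


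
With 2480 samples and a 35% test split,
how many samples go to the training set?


Test set = 2480 * 35% = 868. Training set = 2480 - 868 = 1612.

1612


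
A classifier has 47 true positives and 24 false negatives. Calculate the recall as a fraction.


Recall = TP / (TP + FN) = 47 / 71 = 47/71.

47/71


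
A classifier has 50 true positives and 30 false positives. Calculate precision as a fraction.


Precision = TP / (TP + FP) = 50 / 80 = 5/8.

5/8


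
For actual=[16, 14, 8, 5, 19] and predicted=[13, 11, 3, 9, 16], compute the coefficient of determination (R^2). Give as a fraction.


Mean(y) = 62/5. SS_res = 68. SS_tot = 666/5. R^2 = 1 - 68/(666/5) = 163/333.

163/333


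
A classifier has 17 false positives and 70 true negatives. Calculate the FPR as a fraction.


FPR = FP / (FP + TN) = 17 / 87 = 17/87.

17/87


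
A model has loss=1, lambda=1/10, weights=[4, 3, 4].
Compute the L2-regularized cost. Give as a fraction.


L2 sq norm = sum(w^2) = 41. J = 1 + 1/10 * 41 = 51/10.

51/10


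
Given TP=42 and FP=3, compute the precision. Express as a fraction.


Precision = TP / (TP + FP) = 42 / 45 = 14/15.

14/15


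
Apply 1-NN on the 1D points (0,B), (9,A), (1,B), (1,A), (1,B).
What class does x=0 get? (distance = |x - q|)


Distances: |0-0|=0, |9-0|=9, |1-0|=1, |1-0|=1, |1-0|=1. 1 nearest: (0,B). Counts: {'B': 1}. Majority class: B.

B


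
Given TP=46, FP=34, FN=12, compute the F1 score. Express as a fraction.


Precision = 46/80 = 23/40. Recall = 46/58 = 23/29. F1 = 2*P*R/(P+R) = 2/3.

2/3


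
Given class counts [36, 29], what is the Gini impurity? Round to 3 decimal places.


Total = 65. Proportions: 36/65, 29/65. sum(p_i^2) = 0.5058. Gini = 1 - 0.5058 = 0.4942, which rounds to 0.494.

0.494


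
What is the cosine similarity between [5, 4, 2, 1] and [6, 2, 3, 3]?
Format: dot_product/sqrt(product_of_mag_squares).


dot = 47. |a|^2 = 46, |b|^2 = 58. cos = 47/sqrt(2668).

47/sqrt(2668)


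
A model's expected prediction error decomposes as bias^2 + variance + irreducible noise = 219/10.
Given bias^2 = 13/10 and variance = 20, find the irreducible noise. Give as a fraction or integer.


Total error = bias^2 + variance + irreducible noise. So irreducible noise = 219/10 - 13/10 - 20 = 3/5.

3/5


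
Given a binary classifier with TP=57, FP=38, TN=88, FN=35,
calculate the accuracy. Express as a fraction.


Accuracy = (TP + TN) / (TP + TN + FP + FN) = (57 + 88) / 218 = 145/218.

145/218


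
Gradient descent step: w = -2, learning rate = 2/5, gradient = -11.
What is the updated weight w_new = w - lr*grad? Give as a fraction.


w_new = -2 - 2/5 * -11 = -2 - -22/5 = 12/5.

12/5


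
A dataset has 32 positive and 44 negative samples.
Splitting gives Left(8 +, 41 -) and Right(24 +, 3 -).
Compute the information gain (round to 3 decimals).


H(parent) = 0.9819. H(left) = 0.6421, H(right) = 0.5033. Weighted = (49/76)*0.6421 + (27/76)*0.5033 = 0.5928. IG = 0.9819 - 0.5928 = 0.3891, which rounds to 0.389.

0.389
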